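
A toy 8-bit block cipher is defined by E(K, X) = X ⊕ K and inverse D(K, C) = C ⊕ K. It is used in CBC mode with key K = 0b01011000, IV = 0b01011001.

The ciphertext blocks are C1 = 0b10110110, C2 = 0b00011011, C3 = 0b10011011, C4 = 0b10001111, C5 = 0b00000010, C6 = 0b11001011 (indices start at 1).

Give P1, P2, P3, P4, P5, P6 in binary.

CBC decryption: P_i = D(K, C_i) ⊕ C_{i−1}, with C_{0} = IV.
P1: D(K, 0b10110110) = 0b11101110; 0b11101110 ⊕ 0b01011001 = 0b10110111.
P2: D(K, 0b00011011) = 0b01000011; 0b01000011 ⊕ 0b10110110 = 0b11110101.
P3: D(K, 0b10011011) = 0b11000011; 0b11000011 ⊕ 0b00011011 = 0b11011000.
P4: D(K, 0b10001111) = 0b11010111; 0b11010111 ⊕ 0b10011011 = 0b01001100.
P5: D(K, 0b00000010) = 0b01011010; 0b01011010 ⊕ 0b10001111 = 0b11010101.
P6: D(K, 0b11001011) = 0b10010011; 0b10010011 ⊕ 0b00000010 = 0b10010001.

P1 = 0b10110111, P2 = 0b11110101, P3 = 0b11011000, P4 = 0b01001100, P5 = 0b11010101, P6 = 0b10010001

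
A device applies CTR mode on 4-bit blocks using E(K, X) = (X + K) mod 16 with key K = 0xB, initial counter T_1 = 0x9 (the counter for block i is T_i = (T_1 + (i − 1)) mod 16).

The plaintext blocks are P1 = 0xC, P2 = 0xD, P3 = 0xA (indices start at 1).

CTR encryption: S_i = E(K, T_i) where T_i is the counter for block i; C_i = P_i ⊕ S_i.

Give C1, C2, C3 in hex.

C1: T = 0x9, S = E(K, T) = 0x4; 0xC ⊕ 0x4 = 0x8.
C2: T = 0xA, S = E(K, T) = 0x5; 0xD ⊕ 0x5 = 0x8.
C3: T = 0xB, S = E(K, T) = 0x6; 0xA ⊕ 0x6 = 0xC.

C1 = 0x8, C2 = 0x8, C3 = 0xC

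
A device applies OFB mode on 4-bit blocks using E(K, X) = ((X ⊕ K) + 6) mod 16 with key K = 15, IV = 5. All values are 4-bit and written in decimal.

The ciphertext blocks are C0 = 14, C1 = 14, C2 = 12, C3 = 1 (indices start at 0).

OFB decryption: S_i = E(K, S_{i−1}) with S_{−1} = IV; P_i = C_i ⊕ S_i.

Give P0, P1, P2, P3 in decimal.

P0 = 14, P1 = 11, P2 = 12, P3 = 4

P0: S = E(K, 5) = 0; 14 ⊕ 0 = 14.
P1: S = E(K, 0) = 5; 14 ⊕ 5 = 11.
P2: S = E(K, 5) = 0; 12 ⊕ 0 = 12.
P3: S = E(K, 0) = 5; 1 ⊕ 5 = 4.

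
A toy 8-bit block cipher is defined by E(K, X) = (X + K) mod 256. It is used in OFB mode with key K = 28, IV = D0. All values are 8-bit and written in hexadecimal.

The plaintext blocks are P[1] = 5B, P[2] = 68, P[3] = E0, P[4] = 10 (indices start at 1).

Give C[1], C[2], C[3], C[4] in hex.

C[1] = A3, C[2] = 48, C[3] = A8, C[4] = 60

OFB encryption: S_i = E(K, S_{i−1}) with S_{0} = IV; C_i = P_i ⊕ S_i.
C[1]: S = E(K, D0) = F8; 5B ⊕ F8 = A3.
C[2]: S = E(K, F8) = 20; 68 ⊕ 20 = 48.
C[3]: S = E(K, 20) = 48; E0 ⊕ 48 = A8.
C[4]: S = E(K, 48) = 70; 10 ⊕ 70 = 60.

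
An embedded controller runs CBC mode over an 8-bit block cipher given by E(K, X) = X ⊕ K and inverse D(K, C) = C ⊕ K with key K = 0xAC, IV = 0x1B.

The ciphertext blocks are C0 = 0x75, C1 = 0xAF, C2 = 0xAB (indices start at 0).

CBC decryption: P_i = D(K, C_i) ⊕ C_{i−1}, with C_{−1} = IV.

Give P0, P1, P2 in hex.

P0 = 0xC2, P1 = 0x76, P2 = 0xA8

P0: D(K, 0x75) = 0xD9; 0xD9 ⊕ 0x1B = 0xC2.
P1: D(K, 0xAF) = 0x03; 0x03 ⊕ 0x75 = 0x76.
P2: D(K, 0xAB) = 0x07; 0x07 ⊕ 0xAF = 0xA8.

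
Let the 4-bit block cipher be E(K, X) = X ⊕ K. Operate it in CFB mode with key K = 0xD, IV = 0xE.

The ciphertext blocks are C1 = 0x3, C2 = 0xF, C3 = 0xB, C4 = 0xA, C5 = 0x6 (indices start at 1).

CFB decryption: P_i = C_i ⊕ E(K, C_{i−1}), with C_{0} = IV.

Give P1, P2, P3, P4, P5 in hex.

P1 = 0x0, P2 = 0x1, P3 = 0x9, P4 = 0xC, P5 = 0x1

P1: E(K, 0xE) = 0x3; 0x3 ⊕ 0x3 = 0x0.
P2: E(K, 0x3) = 0xE; 0xF ⊕ 0xE = 0x1.
P3: E(K, 0xF) = 0x2; 0xB ⊕ 0x2 = 0x9.
P4: E(K, 0xB) = 0x6; 0xA ⊕ 0x6 = 0xC.
P5: E(K, 0xA) = 0x7; 0x6 ⊕ 0x7 = 0x1.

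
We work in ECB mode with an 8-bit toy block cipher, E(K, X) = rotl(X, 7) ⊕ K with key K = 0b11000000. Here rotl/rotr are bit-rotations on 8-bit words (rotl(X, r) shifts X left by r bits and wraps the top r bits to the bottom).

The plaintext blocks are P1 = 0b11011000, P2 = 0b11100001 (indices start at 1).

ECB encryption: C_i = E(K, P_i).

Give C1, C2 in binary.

C1: E(K, 0b11011000) = 0b10101100.
C2: E(K, 0b11100001) = 0b00110000.

C1 = 0b10101100, C2 = 0b00110000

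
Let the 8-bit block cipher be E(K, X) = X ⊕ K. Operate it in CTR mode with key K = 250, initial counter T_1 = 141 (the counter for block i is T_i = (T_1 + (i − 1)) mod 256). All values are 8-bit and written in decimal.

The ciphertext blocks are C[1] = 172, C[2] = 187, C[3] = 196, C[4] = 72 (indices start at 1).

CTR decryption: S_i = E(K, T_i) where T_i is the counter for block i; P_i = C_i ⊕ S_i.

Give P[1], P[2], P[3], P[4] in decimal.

P[1] = 219, P[2] = 207, P[3] = 177, P[4] = 34

P[1]: T = 141, S = E(K, T) = 119; 172 ⊕ 119 = 219.
P[2]: T = 142, S = E(K, T) = 116; 187 ⊕ 116 = 207.
P[3]: T = 143, S = E(K, T) = 117; 196 ⊕ 117 = 177.
P[4]: T = 144, S = E(K, T) = 106; 72 ⊕ 106 = 34.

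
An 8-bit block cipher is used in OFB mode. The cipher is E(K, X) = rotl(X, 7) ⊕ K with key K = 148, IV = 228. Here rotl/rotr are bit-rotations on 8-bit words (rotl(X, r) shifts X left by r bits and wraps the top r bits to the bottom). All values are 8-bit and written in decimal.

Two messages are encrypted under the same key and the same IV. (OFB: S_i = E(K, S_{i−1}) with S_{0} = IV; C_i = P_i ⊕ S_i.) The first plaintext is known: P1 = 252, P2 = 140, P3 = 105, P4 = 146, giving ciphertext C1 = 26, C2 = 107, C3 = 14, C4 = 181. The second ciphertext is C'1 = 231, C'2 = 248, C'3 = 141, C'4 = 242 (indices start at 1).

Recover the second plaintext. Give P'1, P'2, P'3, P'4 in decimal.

In OFB with a reused IV, both messages share the same keystream S_i, so C_i ⊕ C'_i = P_i ⊕ P'_i and thus P'_i = P_i ⊕ C_i ⊕ C'_i.
P'1: 252 ⊕ 26 ⊕ 231 = 1.
P'2: 140 ⊕ 107 ⊕ 248 = 31.
P'3: 105 ⊕ 14 ⊕ 141 = 234.
P'4: 146 ⊕ 181 ⊕ 242 = 213.

P'1 = 1, P'2 = 31, P'3 = 234, P'4 = 213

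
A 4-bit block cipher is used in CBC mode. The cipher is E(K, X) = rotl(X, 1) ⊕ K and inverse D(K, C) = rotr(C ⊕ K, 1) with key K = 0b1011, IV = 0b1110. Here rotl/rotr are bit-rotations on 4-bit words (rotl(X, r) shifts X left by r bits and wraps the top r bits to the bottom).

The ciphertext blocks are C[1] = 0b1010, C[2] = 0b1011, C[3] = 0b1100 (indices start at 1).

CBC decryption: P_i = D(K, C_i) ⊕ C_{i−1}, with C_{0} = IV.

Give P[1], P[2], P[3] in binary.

P[1]: D(K, 0b1010) = 0b1000; 0b1000 ⊕ 0b1110 = 0b0110.
P[2]: D(K, 0b1011) = 0b0000; 0b0000 ⊕ 0b1010 = 0b1010.
P[3]: D(K, 0b1100) = 0b1011; 0b1011 ⊕ 0b1011 = 0b0000.

P[1] = 0b0110, P[2] = 0b1010, P[3] = 0b0000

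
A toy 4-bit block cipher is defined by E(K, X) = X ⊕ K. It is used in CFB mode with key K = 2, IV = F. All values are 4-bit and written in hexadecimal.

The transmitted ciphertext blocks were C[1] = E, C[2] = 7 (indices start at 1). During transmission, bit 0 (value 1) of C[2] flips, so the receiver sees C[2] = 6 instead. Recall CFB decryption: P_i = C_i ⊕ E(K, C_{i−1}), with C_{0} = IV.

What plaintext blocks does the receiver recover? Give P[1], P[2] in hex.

Only C[2] changed, to 6. In CFB, a change in C_i flips the same bit in P_i and garbles P_{i+1}. Decrypting the received ciphertext:
P[1]: E(K, F) = D; E ⊕ D = 3.
P[2]: E(K, E) = C; 6 ⊕ C = A.
Blocks that differ from the original plaintext: P[2].

P[1] = 3, P[2] = A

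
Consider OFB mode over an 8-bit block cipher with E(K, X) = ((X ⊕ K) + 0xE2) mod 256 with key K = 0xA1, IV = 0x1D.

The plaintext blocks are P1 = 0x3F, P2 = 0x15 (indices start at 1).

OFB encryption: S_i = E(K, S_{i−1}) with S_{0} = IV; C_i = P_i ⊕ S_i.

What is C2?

C1: S = E(K, 0x1D) = 0x9E; 0x3F ⊕ 0x9E = 0xA1.
C2: S = E(K, 0x9E) = 0x21; 0x15 ⊕ 0x21 = 0x34.

C2 = 0x34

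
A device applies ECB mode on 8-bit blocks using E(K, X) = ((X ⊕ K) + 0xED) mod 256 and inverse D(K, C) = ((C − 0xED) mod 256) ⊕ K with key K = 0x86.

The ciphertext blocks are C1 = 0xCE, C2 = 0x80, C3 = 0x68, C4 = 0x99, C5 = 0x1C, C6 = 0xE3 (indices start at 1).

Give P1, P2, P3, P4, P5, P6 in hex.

ECB decryption: P_i = D(K, C_i).
P1: D(K, 0xCE) = 0x67.
P2: D(K, 0x80) = 0x15.
P3: D(K, 0x68) = 0xFD.
P4: D(K, 0x99) = 0x2A.
P5: D(K, 0x1C) = 0xA9.
P6: D(K, 0xE3) = 0x70.

P1 = 0x67, P2 = 0x15, P3 = 0xFD, P4 = 0x2A, P5 = 0xA9, P6 = 0x70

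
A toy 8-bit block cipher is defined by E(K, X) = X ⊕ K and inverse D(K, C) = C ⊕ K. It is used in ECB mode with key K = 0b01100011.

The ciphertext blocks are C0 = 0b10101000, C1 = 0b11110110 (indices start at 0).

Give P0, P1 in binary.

ECB decryption: P_i = D(K, C_i).
P0: D(K, 0b10101000) = 0b11001011.
P1: D(K, 0b11110110) = 0b10010101.

P0 = 0b11001011, P1 = 0b10010101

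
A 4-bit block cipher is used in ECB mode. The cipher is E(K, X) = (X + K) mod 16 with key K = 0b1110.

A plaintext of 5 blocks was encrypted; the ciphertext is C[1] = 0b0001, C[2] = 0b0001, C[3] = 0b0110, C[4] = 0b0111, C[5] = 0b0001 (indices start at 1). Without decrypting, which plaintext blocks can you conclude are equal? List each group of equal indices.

ECB encrypts each block independently with the same key, so equal ciphertext blocks imply equal plaintext blocks.
C[1] = C[2] = C[5] = 0b0001, so P[1] = P[2] = P[5].

P[1] = P[2] = P[5]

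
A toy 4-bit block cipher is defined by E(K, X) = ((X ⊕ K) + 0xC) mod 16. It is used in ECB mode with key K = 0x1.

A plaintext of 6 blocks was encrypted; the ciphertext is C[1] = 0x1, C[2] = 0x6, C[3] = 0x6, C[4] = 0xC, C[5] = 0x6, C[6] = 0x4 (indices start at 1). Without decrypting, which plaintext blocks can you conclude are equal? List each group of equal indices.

ECB encrypts each block independently with the same key, so equal ciphertext blocks imply equal plaintext blocks.
C[2] = C[3] = C[5] = 0x6, so P[2] = P[3] = P[5].

P[2] = P[3] = P[5]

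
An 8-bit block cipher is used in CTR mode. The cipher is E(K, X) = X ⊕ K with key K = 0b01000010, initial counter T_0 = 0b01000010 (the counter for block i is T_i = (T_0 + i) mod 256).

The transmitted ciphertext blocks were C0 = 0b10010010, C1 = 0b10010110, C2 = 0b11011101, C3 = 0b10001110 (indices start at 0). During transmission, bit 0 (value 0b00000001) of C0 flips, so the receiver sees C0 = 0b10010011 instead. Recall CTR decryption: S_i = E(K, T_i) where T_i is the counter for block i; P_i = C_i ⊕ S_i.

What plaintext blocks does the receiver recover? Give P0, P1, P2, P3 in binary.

P0 = 0b10010011, P1 = 0b10010111, P2 = 0b11011011, P3 = 0b10001001

Only C0 changed, to 0b10010011. In CTR, a change in C_i flips the same bit in P_i only; the keystream is unaffected. Decrypting the received ciphertext:
P0: T = 0b01000010, S = E(K, T) = 0b00000000; 0b10010011 ⊕ 0b00000000 = 0b10010011.
P1: T = 0b01000011, S = E(K, T) = 0b00000001; 0b10010110 ⊕ 0b00000001 = 0b10010111.
P2: T = 0b01000100, S = E(K, T) = 0b00000110; 0b11011101 ⊕ 0b00000110 = 0b11011011.
P3: T = 0b01000101, S = E(K, T) = 0b00000111; 0b10001110 ⊕ 0b00000111 = 0b10001001.
Blocks that differ from the original plaintext: P0.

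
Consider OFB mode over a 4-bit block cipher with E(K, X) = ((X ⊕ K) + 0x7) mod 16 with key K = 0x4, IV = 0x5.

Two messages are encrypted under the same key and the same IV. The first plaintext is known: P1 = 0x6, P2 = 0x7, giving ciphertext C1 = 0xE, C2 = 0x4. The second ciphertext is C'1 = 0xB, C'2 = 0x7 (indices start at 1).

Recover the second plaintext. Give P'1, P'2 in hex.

P'1 = 0x3, P'2 = 0x4

In OFB with a reused IV, both messages share the same keystream S_i, so C_i ⊕ C'_i = P_i ⊕ P'_i and thus P'_i = P_i ⊕ C_i ⊕ C'_i.
P'1: 0x6 ⊕ 0xE ⊕ 0xB = 0x3.
P'2: 0x7 ⊕ 0x4 ⊕ 0x7 = 0x4.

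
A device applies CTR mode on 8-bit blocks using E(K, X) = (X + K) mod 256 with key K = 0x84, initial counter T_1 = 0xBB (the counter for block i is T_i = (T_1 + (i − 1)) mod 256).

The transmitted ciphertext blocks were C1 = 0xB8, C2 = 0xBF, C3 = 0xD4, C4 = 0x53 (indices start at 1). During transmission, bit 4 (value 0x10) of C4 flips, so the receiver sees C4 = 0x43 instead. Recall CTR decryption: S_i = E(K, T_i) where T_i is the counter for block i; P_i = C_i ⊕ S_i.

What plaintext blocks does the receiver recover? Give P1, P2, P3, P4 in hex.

P1 = 0x87, P2 = 0xFF, P3 = 0x95, P4 = 0x01

Only C4 changed, to 0x43. In CTR, a change in C_i flips the same bit in P_i only; the keystream is unaffected. Decrypting the received ciphertext:
P1: T = 0xBB, S = E(K, T) = 0x3F; 0xB8 ⊕ 0x3F = 0x87.
P2: T = 0xBC, S = E(K, T) = 0x40; 0xBF ⊕ 0x40 = 0xFF.
P3: T = 0xBD, S = E(K, T) = 0x41; 0xD4 ⊕ 0x41 = 0x95.
P4: T = 0xBE, S = E(K, T) = 0x42; 0x43 ⊕ 0x42 = 0x01.
Blocks that differ from the original plaintext: P4.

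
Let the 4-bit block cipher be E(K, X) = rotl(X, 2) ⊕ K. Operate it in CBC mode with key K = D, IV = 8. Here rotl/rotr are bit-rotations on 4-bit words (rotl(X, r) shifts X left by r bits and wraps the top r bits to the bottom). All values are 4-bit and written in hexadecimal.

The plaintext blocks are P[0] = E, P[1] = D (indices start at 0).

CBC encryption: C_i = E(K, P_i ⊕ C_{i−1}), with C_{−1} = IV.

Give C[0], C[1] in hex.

C[0] = 4, C[1] = B

C[0]: P[0] ⊕ 8 = 6; E(K, 6) = 4.
C[1]: P[1] ⊕ 4 = 9; E(K, 9) = B.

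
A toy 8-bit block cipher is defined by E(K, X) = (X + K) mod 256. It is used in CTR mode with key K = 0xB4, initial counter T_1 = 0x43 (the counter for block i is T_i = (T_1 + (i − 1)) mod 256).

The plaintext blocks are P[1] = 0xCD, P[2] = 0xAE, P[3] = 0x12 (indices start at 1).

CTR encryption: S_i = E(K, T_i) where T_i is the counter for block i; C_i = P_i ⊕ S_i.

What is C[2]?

C[1]: T = 0x43, S = E(K, T) = 0xF7; 0xCD ⊕ 0xF7 = 0x3A.
C[2]: T = 0x44, S = E(K, T) = 0xF8; 0xAE ⊕ 0xF8 = 0x56.

C[2] = 0x56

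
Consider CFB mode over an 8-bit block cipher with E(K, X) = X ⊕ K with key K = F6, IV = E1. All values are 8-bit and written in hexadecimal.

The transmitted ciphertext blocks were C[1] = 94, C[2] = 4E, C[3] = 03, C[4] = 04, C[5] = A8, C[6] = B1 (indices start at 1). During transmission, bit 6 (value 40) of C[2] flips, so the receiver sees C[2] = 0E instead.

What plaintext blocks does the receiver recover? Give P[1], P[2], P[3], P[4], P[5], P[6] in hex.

P[1] = 83, P[2] = 6C, P[3] = FB, P[4] = F1, P[5] = 5A, P[6] = EF

CFB decryption: P_i = C_i ⊕ E(K, C_{i−1}), with C_{0} = IV.
Only C[2] changed, to 0E. In CFB, a change in C_i flips the same bit in P_i and garbles P_{i+1}. Decrypting the received ciphertext:
P[1]: E(K, E1) = 17; 94 ⊕ 17 = 83.
P[2]: E(K, 94) = 62; 0E ⊕ 62 = 6C.
P[3]: E(K, 0E) = F8; 03 ⊕ F8 = FB.
P[4]: E(K, 03) = F5; 04 ⊕ F5 = F1.
P[5]: E(K, 04) = F2; A8 ⊕ F2 = 5A.
P[6]: E(K, A8) = 5E; B1 ⊕ 5E = EF.
Blocks that differ from the original plaintext: P[2], P[3].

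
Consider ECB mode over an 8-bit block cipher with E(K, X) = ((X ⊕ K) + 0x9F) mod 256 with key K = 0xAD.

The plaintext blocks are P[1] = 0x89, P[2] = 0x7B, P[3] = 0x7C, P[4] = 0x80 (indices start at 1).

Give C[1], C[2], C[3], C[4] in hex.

C[1] = 0xC3, C[2] = 0x75, C[3] = 0x70, C[4] = 0xCC

ECB encryption: C_i = E(K, P_i).
C[1]: E(K, 0x89) = 0xC3.
C[2]: E(K, 0x7B) = 0x75.
C[3]: E(K, 0x7C) = 0x70.
C[4]: E(K, 0x80) = 0xCC.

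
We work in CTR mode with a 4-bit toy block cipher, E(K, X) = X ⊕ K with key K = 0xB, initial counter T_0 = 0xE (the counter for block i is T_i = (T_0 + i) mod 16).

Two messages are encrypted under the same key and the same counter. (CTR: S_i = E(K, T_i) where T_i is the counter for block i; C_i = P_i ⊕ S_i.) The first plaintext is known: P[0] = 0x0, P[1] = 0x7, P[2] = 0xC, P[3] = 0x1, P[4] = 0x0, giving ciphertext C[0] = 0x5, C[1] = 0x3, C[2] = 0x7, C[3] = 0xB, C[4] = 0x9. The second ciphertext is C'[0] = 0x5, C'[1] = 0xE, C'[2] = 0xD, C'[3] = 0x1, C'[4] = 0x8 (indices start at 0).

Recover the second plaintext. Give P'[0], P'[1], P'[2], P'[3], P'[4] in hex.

In CTR with a reused counter, both messages share the same keystream S_i, so C_i ⊕ C'_i = P_i ⊕ P'_i and thus P'_i = P_i ⊕ C_i ⊕ C'_i.
P'[0]: 0x0 ⊕ 0x5 ⊕ 0x5 = 0x0.
P'[1]: 0x7 ⊕ 0x3 ⊕ 0xE = 0xA.
P'[2]: 0xC ⊕ 0x7 ⊕ 0xD = 0x6.
P'[3]: 0x1 ⊕ 0xB ⊕ 0x1 = 0xB.
P'[4]: 0x0 ⊕ 0x9 ⊕ 0x8 = 0x1.

P'[0] = 0x0, P'[1] = 0xA, P'[2] = 0x6, P'[3] = 0xB, P'[4] = 0x1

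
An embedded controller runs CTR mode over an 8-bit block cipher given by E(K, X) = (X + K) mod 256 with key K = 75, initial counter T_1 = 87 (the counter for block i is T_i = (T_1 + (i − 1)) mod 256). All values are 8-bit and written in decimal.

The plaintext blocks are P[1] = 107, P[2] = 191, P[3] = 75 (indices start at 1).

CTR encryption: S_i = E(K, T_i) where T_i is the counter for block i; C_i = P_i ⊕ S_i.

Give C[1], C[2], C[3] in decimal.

C[1] = 201, C[2] = 28, C[3] = 239

C[1]: T = 87, S = E(K, T) = 162; 107 ⊕ 162 = 201.
C[2]: T = 88, S = E(K, T) = 163; 191 ⊕ 163 = 28.
C[3]: T = 89, S = E(K, T) = 164; 75 ⊕ 164 = 239.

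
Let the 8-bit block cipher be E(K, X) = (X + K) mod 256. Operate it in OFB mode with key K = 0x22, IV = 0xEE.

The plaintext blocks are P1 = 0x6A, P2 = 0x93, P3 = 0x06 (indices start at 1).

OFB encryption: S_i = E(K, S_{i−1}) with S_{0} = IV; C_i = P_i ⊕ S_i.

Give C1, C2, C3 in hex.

C1 = 0x7A, C2 = 0xA1, C3 = 0x52

C1: S = E(K, 0xEE) = 0x10; 0x6A ⊕ 0x10 = 0x7A.
C2: S = E(K, 0x10) = 0x32; 0x93 ⊕ 0x32 = 0xA1.
C3: S = E(K, 0x32) = 0x54; 0x06 ⊕ 0x54 = 0x52.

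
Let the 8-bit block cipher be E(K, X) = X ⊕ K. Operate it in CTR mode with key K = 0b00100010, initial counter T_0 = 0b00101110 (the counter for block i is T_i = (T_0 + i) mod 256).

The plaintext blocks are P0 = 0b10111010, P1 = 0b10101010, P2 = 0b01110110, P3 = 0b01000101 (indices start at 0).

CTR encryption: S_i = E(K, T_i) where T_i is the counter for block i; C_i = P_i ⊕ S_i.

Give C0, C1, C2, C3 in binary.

C0: T = 0b00101110, S = E(K, T) = 0b00001100; 0b10111010 ⊕ 0b00001100 = 0b10110110.
C1: T = 0b00101111, S = E(K, T) = 0b00001101; 0b10101010 ⊕ 0b00001101 = 0b10100111.
C2: T = 0b00110000, S = E(K, T) = 0b00010010; 0b01110110 ⊕ 0b00010010 = 0b01100100.
C3: T = 0b00110001, S = E(K, T) = 0b00010011; 0b01000101 ⊕ 0b00010011 = 0b01010110.

C0 = 0b10110110, C1 = 0b10100111, C2 = 0b01100100, C3 = 0b01010110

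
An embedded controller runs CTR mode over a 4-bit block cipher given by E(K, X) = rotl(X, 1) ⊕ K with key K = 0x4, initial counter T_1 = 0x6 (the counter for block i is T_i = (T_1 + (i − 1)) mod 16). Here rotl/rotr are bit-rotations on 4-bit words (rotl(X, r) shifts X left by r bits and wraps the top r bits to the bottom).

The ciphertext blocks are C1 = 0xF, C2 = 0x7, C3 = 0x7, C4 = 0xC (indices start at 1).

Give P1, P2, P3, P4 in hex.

P1 = 0x7, P2 = 0xD, P3 = 0x2, P4 = 0xB

CTR decryption: S_i = E(K, T_i) where T_i is the counter for block i; P_i = C_i ⊕ S_i.
P1: T = 0x6, S = E(K, T) = 0x8; 0xF ⊕ 0x8 = 0x7.
P2: T = 0x7, S = E(K, T) = 0xA; 0x7 ⊕ 0xA = 0xD.
P3: T = 0x8, S = E(K, T) = 0x5; 0x7 ⊕ 0x5 = 0x2.
P4: T = 0x9, S = E(K, T) = 0x7; 0xC ⊕ 0x7 = 0xB.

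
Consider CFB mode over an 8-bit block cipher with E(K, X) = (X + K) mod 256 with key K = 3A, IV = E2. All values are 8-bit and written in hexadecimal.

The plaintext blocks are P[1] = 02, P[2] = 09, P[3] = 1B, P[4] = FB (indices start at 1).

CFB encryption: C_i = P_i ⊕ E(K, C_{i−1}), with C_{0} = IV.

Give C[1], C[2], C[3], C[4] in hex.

C[1] = 1E, C[2] = 51, C[3] = 90, C[4] = 31

C[1]: E(K, E2) = 1C; 02 ⊕ 1C = 1E.
C[2]: E(K, 1E) = 58; 09 ⊕ 58 = 51.
C[3]: E(K, 51) = 8B; 1B ⊕ 8B = 90.
C[4]: E(K, 90) = CA; FB ⊕ CA = 31.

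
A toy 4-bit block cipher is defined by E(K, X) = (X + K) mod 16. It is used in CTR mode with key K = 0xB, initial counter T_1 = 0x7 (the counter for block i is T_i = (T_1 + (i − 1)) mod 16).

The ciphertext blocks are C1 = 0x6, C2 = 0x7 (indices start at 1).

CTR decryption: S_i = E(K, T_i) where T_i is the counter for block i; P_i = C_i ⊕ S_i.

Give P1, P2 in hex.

P1: T = 0x7, S = E(K, T) = 0x2; 0x6 ⊕ 0x2 = 0x4.
P2: T = 0x8, S = E(K, T) = 0x3; 0x7 ⊕ 0x3 = 0x4.

P1 = 0x4, P2 = 0x4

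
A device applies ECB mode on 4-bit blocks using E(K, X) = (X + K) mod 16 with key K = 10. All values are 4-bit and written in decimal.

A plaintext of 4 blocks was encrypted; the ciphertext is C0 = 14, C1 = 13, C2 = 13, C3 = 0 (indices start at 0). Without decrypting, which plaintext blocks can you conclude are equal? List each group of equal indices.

P1 = P2

ECB encrypts each block independently with the same key, so equal ciphertext blocks imply equal plaintext blocks.
C1 = C2 = 13, so P1 = P2.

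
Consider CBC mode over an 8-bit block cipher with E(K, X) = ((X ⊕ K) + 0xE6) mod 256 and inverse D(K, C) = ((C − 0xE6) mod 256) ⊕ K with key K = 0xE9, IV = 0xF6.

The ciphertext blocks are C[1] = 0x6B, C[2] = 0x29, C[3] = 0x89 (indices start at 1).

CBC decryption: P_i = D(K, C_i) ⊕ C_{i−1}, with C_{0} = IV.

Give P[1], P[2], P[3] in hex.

P[1]: D(K, 0x6B) = 0x6C; 0x6C ⊕ 0xF6 = 0x9A.
P[2]: D(K, 0x29) = 0xAA; 0xAA ⊕ 0x6B = 0xC1.
P[3]: D(K, 0x89) = 0x4A; 0x4A ⊕ 0x29 = 0x63.

P[1] = 0x9A, P[2] = 0xC1, P[3] = 0x63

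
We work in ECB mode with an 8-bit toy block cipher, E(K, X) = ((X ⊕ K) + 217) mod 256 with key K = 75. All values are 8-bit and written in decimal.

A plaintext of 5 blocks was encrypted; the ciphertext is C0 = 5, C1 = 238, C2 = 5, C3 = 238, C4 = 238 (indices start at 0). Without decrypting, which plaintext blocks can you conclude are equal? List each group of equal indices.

ECB encrypts each block independently with the same key, so equal ciphertext blocks imply equal plaintext blocks.
C0 = C2 = 5, so P0 = P2.
C1 = C3 = C4 = 238, so P1 = P3 = P4.

P0 = P2; P1 = P3 = P4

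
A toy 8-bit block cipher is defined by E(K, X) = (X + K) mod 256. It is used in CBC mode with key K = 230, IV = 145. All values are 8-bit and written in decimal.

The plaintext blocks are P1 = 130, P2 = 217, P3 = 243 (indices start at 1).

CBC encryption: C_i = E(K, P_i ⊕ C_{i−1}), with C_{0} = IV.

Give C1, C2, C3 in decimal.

C1 = 249, C2 = 6, C3 = 219

C1: P1 ⊕ 145 = 19; E(K, 19) = 249.
C2: P2 ⊕ 249 = 32; E(K, 32) = 6.
C3: P3 ⊕ 6 = 245; E(K, 245) = 219.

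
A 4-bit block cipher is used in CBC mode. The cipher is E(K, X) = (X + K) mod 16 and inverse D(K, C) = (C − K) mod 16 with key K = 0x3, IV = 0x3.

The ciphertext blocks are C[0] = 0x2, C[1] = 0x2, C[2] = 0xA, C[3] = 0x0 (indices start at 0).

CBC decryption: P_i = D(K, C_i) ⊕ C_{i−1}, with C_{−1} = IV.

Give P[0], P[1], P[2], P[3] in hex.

P[0]: D(K, 0x2) = 0xF; 0xF ⊕ 0x3 = 0xC.
P[1]: D(K, 0x2) = 0xF; 0xF ⊕ 0x2 = 0xD.
P[2]: D(K, 0xA) = 0x7; 0x7 ⊕ 0x2 = 0x5.
P[3]: D(K, 0x0) = 0xD; 0xD ⊕ 0xA = 0x7.

P[0] = 0xC, P[1] = 0xD, P[2] = 0x5, P[3] = 0x7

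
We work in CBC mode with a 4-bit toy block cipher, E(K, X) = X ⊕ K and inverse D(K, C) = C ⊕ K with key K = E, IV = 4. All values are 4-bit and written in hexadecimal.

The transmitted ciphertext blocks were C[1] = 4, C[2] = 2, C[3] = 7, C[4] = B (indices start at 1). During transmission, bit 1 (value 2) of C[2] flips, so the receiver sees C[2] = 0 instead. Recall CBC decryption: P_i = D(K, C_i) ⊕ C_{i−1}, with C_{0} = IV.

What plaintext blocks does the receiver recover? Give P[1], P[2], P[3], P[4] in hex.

Only C[2] changed, to 0. In CBC, a change in C_i garbles P_i and flips the same bit in P_{i+1}. Decrypting the received ciphertext:
P[1]: D(K, 4) = A; A ⊕ 4 = E.
P[2]: D(K, 0) = E; E ⊕ 4 = A.
P[3]: D(K, 7) = 9; 9 ⊕ 0 = 9.
P[4]: D(K, B) = 5; 5 ⊕ 7 = 2.
Blocks that differ from the original plaintext: P[2], P[3].

P[1] = E, P[2] = A, P[3] = 9, P[4] = 2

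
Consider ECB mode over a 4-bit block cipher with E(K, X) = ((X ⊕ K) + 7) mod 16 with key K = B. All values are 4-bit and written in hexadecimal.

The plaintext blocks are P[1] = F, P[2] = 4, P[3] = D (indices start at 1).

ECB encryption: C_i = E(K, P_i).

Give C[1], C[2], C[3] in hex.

C[1]: E(K, F) = B.
C[2]: E(K, 4) = 6.
C[3]: E(K, D) = D.

C[1] = B, C[2] = 6, C[3] = D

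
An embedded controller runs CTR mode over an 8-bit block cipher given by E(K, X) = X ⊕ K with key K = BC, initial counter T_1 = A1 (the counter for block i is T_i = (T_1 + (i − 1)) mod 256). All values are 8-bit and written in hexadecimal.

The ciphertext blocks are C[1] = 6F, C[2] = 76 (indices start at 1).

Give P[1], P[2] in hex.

CTR decryption: S_i = E(K, T_i) where T_i is the counter for block i; P_i = C_i ⊕ S_i.
P[1]: T = A1, S = E(K, T) = 1D; 6F ⊕ 1D = 72.
P[2]: T = A2, S = E(K, T) = 1E; 76 ⊕ 1E = 68.

P[1] = 72, P[2] = 68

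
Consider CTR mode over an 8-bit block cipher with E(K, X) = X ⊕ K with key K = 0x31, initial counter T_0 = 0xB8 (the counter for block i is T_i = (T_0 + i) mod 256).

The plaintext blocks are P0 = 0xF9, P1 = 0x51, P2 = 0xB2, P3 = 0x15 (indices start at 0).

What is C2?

CTR encryption: S_i = E(K, T_i) where T_i is the counter for block i; C_i = P_i ⊕ S_i.
C0: T = 0xB8, S = E(K, T) = 0x89; 0xF9 ⊕ 0x89 = 0x70.
C1: T = 0xB9, S = E(K, T) = 0x88; 0x51 ⊕ 0x88 = 0xD9.
C2: T = 0xBA, S = E(K, T) = 0x8B; 0xB2 ⊕ 0x8B = 0x39.

C2 = 0x39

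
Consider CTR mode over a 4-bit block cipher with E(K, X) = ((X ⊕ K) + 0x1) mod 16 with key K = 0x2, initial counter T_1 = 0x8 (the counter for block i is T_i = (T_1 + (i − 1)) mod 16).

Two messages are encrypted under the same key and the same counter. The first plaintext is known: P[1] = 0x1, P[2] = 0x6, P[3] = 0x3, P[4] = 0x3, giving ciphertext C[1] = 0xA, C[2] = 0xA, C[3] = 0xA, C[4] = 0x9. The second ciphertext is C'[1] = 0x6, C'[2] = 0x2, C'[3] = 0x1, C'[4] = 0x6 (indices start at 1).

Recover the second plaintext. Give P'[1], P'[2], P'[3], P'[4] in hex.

P'[1] = 0xD, P'[2] = 0xE, P'[3] = 0x8, P'[4] = 0xC

In CTR with a reused counter, both messages share the same keystream S_i, so C_i ⊕ C'_i = P_i ⊕ P'_i and thus P'_i = P_i ⊕ C_i ⊕ C'_i.
P'[1]: 0x1 ⊕ 0xA ⊕ 0x6 = 0xD.
P'[2]: 0x6 ⊕ 0xA ⊕ 0x2 = 0xE.
P'[3]: 0x3 ⊕ 0xA ⊕ 0x1 = 0x8.
P'[4]: 0x3 ⊕ 0x9 ⊕ 0x6 = 0xC.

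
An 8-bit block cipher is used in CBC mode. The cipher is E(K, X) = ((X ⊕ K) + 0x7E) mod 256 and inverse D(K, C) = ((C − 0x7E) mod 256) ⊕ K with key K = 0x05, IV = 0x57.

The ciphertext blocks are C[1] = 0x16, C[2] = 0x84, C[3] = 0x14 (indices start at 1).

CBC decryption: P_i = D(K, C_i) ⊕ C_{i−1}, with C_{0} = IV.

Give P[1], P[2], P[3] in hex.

P[1]: D(K, 0x16) = 0x9D; 0x9D ⊕ 0x57 = 0xCA.
P[2]: D(K, 0x84) = 0x03; 0x03 ⊕ 0x16 = 0x15.
P[3]: D(K, 0x14) = 0x93; 0x93 ⊕ 0x84 = 0x17.

P[1] = 0xCA, P[2] = 0x15, P[3] = 0x17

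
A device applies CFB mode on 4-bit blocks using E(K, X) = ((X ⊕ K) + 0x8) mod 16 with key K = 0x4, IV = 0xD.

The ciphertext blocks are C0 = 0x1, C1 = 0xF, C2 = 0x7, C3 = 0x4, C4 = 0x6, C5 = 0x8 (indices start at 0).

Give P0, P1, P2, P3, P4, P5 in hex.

P0 = 0x0, P1 = 0x2, P2 = 0x4, P3 = 0xF, P4 = 0xE, P5 = 0x2

CFB decryption: P_i = C_i ⊕ E(K, C_{i−1}), with C_{−1} = IV.
P0: E(K, 0xD) = 0x1; 0x1 ⊕ 0x1 = 0x0.
P1: E(K, 0x1) = 0xD; 0xF ⊕ 0xD = 0x2.
P2: E(K, 0xF) = 0x3; 0x7 ⊕ 0x3 = 0x4.
P3: E(K, 0x7) = 0xB; 0x4 ⊕ 0xB = 0xF.
P4: E(K, 0x4) = 0x8; 0x6 ⊕ 0x8 = 0xE.
P5: E(K, 0x6) = 0xA; 0x8 ⊕ 0xA = 0x2.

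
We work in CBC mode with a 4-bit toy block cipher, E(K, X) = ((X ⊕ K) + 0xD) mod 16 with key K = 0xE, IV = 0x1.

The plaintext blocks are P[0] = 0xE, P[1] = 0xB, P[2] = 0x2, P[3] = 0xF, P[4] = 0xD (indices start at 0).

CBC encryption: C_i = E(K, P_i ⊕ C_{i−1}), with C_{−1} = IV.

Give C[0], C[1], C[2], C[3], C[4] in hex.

C[0] = 0xE, C[1] = 0x8, C[2] = 0x1, C[3] = 0xD, C[4] = 0xB

C[0]: P[0] ⊕ 0x1 = 0xF; E(K, 0xF) = 0xE.
C[1]: P[1] ⊕ 0xE = 0x5; E(K, 0x5) = 0x8.
C[2]: P[2] ⊕ 0x8 = 0xA; E(K, 0xA) = 0x1.
C[3]: P[3] ⊕ 0x1 = 0xE; E(K, 0xE) = 0xD.
C[4]: P[4] ⊕ 0xD = 0x0; E(K, 0x0) = 0xB.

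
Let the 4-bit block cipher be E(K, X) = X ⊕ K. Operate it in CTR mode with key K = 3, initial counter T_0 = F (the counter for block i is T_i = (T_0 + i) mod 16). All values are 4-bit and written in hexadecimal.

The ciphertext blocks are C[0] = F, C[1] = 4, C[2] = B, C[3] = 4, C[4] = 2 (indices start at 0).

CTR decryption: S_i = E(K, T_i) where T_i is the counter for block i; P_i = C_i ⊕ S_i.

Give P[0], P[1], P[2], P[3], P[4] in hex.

P[0] = 3, P[1] = 7, P[2] = 9, P[3] = 5, P[4] = 2

P[0]: T = F, S = E(K, T) = C; F ⊕ C = 3.
P[1]: T = 0, S = E(K, T) = 3; 4 ⊕ 3 = 7.
P[2]: T = 1, S = E(K, T) = 2; B ⊕ 2 = 9.
P[3]: T = 2, S = E(K, T) = 1; 4 ⊕ 1 = 5.
P[4]: T = 3, S = E(K, T) = 0; 2 ⊕ 0 = 2.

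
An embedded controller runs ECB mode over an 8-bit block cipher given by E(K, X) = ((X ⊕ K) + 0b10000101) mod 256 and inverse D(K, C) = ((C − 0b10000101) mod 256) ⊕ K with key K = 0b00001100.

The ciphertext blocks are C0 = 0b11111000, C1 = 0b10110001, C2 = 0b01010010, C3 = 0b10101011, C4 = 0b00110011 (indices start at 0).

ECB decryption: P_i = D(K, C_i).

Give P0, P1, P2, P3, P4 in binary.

P0: D(K, 0b11111000) = 0b01111111.
P1: D(K, 0b10110001) = 0b00100000.
P2: D(K, 0b01010010) = 0b11000001.
P3: D(K, 0b10101011) = 0b00101010.
P4: D(K, 0b00110011) = 0b10100010.

P0 = 0b01111111, P1 = 0b00100000, P2 = 0b11000001, P3 = 0b00101010, P4 = 0b10100010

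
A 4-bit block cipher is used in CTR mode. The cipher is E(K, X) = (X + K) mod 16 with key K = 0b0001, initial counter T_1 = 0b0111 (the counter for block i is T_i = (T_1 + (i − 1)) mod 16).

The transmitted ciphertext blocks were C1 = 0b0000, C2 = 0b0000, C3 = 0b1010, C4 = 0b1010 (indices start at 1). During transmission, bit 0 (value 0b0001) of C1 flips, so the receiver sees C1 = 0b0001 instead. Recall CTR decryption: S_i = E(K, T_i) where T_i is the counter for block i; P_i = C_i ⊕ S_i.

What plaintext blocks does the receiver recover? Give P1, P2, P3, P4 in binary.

P1 = 0b1001, P2 = 0b1001, P3 = 0b0000, P4 = 0b0001

Only C1 changed, to 0b0001. In CTR, a change in C_i flips the same bit in P_i only; the keystream is unaffected. Decrypting the received ciphertext:
P1: T = 0b0111, S = E(K, T) = 0b1000; 0b0001 ⊕ 0b1000 = 0b1001.
P2: T = 0b1000, S = E(K, T) = 0b1001; 0b0000 ⊕ 0b1001 = 0b1001.
P3: T = 0b1001, S = E(K, T) = 0b1010; 0b1010 ⊕ 0b1010 = 0b0000.
P4: T = 0b1010, S = E(K, T) = 0b1011; 0b1010 ⊕ 0b1011 = 0b0001.
Blocks that differ from the original plaintext: P1.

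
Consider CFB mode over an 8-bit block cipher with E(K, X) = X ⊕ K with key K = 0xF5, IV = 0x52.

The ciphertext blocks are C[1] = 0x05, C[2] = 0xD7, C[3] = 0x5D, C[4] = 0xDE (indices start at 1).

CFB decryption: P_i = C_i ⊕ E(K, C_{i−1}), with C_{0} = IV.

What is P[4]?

P[4] = 0x76

P[4]: E(K, 0x5D) = 0xA8; 0xDE ⊕ 0xA8 = 0x76.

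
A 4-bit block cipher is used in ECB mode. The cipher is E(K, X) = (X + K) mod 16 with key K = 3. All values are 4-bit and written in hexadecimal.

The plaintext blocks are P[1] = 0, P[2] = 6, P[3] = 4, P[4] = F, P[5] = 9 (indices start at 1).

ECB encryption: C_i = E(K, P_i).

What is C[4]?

C[4]: E(K, F) = 2.

C[4] = 2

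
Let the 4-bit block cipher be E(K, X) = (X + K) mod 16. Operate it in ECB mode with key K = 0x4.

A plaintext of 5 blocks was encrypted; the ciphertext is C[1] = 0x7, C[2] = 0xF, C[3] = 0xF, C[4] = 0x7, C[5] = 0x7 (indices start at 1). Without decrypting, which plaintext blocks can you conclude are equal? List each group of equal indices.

P[1] = P[4] = P[5]; P[2] = P[3]

ECB encrypts each block independently with the same key, so equal ciphertext blocks imply equal plaintext blocks.
C[1] = C[4] = C[5] = 0x7, so P[1] = P[4] = P[5].
C[2] = C[3] = 0xF, so P[2] = P[3].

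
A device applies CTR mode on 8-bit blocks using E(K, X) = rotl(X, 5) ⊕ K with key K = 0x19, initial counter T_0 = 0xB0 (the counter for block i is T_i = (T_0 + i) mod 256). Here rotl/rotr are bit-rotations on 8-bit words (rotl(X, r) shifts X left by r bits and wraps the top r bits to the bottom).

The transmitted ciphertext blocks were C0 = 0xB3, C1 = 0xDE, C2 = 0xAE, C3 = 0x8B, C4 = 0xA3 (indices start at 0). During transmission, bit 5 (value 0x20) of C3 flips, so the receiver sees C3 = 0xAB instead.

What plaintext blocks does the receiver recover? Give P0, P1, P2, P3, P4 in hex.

CTR decryption: S_i = E(K, T_i) where T_i is the counter for block i; P_i = C_i ⊕ S_i.
Only C3 changed, to 0xAB. In CTR, a change in C_i flips the same bit in P_i only; the keystream is unaffected. Decrypting the received ciphertext:
P0: T = 0xB0, S = E(K, T) = 0x0F; 0xB3 ⊕ 0x0F = 0xBC.
P1: T = 0xB1, S = E(K, T) = 0x2F; 0xDE ⊕ 0x2F = 0xF1.
P2: T = 0xB2, S = E(K, T) = 0x4F; 0xAE ⊕ 0x4F = 0xE1.
P3: T = 0xB3, S = E(K, T) = 0x6F; 0xAB ⊕ 0x6F = 0xC4.
P4: T = 0xB4, S = E(K, T) = 0x8F; 0xA3 ⊕ 0x8F = 0x2C.
Blocks that differ from the original plaintext: P3.

P0 = 0xBC, P1 = 0xF1, P2 = 0xE1, P3 = 0xC4, P4 = 0x2C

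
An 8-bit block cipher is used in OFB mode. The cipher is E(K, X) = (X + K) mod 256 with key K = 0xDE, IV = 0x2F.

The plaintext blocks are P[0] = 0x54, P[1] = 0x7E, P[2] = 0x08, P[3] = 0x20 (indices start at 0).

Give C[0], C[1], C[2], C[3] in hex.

OFB encryption: S_i = E(K, S_{i−1}) with S_{−1} = IV; C_i = P_i ⊕ S_i.
C[0]: S = E(K, 0x2F) = 0x0D; 0x54 ⊕ 0x0D = 0x59.
C[1]: S = E(K, 0x0D) = 0xEB; 0x7E ⊕ 0xEB = 0x95.
C[2]: S = E(K, 0xEB) = 0xC9; 0x08 ⊕ 0xC9 = 0xC1.
C[3]: S = E(K, 0xC9) = 0xA7; 0x20 ⊕ 0xA7 = 0x87.

C[0] = 0x59, C[1] = 0x95, C[2] = 0xC1, C[3] = 0x87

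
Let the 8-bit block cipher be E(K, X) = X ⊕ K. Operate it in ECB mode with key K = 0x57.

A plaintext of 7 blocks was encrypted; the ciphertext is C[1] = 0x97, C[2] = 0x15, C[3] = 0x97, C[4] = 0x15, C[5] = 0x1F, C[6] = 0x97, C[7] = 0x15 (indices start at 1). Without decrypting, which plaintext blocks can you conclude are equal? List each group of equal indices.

ECB encrypts each block independently with the same key, so equal ciphertext blocks imply equal plaintext blocks.
C[1] = C[3] = C[6] = 0x97, so P[1] = P[3] = P[6].
C[2] = C[4] = C[7] = 0x15, so P[2] = P[4] = P[7].

P[1] = P[3] = P[6]; P[2] = P[4] = P[7]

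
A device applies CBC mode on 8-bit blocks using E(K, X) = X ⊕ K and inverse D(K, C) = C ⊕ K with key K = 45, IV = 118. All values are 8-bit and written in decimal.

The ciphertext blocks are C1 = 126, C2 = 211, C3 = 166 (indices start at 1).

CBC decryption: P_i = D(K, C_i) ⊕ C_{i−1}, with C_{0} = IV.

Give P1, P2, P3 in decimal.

P1 = 37, P2 = 128, P3 = 88

P1: D(K, 126) = 83; 83 ⊕ 118 = 37.
P2: D(K, 211) = 254; 254 ⊕ 126 = 128.
P3: D(K, 166) = 139; 139 ⊕ 211 = 88.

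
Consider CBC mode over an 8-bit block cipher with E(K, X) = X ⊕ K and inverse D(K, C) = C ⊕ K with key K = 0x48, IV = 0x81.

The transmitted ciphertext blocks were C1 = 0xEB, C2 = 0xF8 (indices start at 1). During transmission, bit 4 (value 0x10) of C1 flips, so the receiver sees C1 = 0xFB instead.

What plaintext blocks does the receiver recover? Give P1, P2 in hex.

P1 = 0x32, P2 = 0x4B

CBC decryption: P_i = D(K, C_i) ⊕ C_{i−1}, with C_{0} = IV.
Only C1 changed, to 0xFB. In CBC, a change in C_i garbles P_i and flips the same bit in P_{i+1}. Decrypting the received ciphertext:
P1: D(K, 0xFB) = 0xB3; 0xB3 ⊕ 0x81 = 0x32.
P2: D(K, 0xF8) = 0xB0; 0xB0 ⊕ 0xFB = 0x4B.
Blocks that differ from the original plaintext: P1, P2.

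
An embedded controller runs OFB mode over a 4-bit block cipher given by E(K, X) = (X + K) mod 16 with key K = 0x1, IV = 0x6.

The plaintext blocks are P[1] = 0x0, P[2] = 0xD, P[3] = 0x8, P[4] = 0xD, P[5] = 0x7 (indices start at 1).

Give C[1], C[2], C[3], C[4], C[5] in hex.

OFB encryption: S_i = E(K, S_{i−1}) with S_{0} = IV; C_i = P_i ⊕ S_i.
C[1]: S = E(K, 0x6) = 0x7; 0x0 ⊕ 0x7 = 0x7.
C[2]: S = E(K, 0x7) = 0x8; 0xD ⊕ 0x8 = 0x5.
C[3]: S = E(K, 0x8) = 0x9; 0x8 ⊕ 0x9 = 0x1.
C[4]: S = E(K, 0x9) = 0xA; 0xD ⊕ 0xA = 0x7.
C[5]: S = E(K, 0xA) = 0xB; 0x7 ⊕ 0xB = 0xC.

C[1] = 0x7, C[2] = 0x5, C[3] = 0x1, C[4] = 0x7, C[5] = 0xC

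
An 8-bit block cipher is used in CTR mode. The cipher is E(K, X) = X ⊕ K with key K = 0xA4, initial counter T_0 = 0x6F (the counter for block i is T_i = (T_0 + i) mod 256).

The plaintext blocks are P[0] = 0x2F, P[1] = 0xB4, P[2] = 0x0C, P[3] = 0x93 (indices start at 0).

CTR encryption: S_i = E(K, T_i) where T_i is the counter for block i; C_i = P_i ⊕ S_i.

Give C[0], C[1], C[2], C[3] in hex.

C[0] = 0xE4, C[1] = 0x60, C[2] = 0xD9, C[3] = 0x45

C[0]: T = 0x6F, S = E(K, T) = 0xCB; 0x2F ⊕ 0xCB = 0xE4.
C[1]: T = 0x70, S = E(K, T) = 0xD4; 0xB4 ⊕ 0xD4 = 0x60.
C[2]: T = 0x71, S = E(K, T) = 0xD5; 0x0C ⊕ 0xD5 = 0xD9.
C[3]: T = 0x72, S = E(K, T) = 0xD6; 0x93 ⊕ 0xD6 = 0x45.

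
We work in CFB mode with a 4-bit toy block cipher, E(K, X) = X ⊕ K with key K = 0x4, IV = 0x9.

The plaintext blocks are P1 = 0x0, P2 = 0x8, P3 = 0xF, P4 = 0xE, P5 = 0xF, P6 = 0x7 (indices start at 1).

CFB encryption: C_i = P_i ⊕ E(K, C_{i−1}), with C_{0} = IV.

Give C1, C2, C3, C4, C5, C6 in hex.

C1 = 0xD, C2 = 0x1, C3 = 0xA, C4 = 0x0, C5 = 0xB, C6 = 0x8

C1: E(K, 0x9) = 0xD; 0x0 ⊕ 0xD = 0xD.
C2: E(K, 0xD) = 0x9; 0x8 ⊕ 0x9 = 0x1.
C3: E(K, 0x1) = 0x5; 0xF ⊕ 0x5 = 0xA.
C4: E(K, 0xA) = 0xE; 0xE ⊕ 0xE = 0x0.
C5: E(K, 0x0) = 0x4; 0xF ⊕ 0x4 = 0xB.
C6: E(K, 0xB) = 0xF; 0x7 ⊕ 0xF = 0x8.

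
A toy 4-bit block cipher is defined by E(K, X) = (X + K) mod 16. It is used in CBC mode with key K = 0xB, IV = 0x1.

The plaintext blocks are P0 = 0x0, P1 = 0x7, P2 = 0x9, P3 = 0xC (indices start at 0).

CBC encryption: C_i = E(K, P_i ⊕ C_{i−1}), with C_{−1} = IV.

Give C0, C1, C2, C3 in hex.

C0: P0 ⊕ 0x1 = 0x1; E(K, 0x1) = 0xC.
C1: P1 ⊕ 0xC = 0xB; E(K, 0xB) = 0x6.
C2: P2 ⊕ 0x6 = 0xF; E(K, 0xF) = 0xA.
C3: P3 ⊕ 0xA = 0x6; E(K, 0x6) = 0x1.

C0 = 0xC, C1 = 0x6, C2 = 0xA, C3 = 0x1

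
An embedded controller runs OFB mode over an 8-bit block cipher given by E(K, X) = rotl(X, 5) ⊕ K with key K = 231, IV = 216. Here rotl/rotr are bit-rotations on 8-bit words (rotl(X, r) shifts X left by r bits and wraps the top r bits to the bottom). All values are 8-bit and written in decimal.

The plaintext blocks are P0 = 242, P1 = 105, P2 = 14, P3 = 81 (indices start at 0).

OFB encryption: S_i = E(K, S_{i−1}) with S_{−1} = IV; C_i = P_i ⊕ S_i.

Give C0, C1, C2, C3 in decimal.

C0 = 14, C1 = 17, C2 = 230, C3 = 171

C0: S = E(K, 216) = 252; 242 ⊕ 252 = 14.
C1: S = E(K, 252) = 120; 105 ⊕ 120 = 17.
C2: S = E(K, 120) = 232; 14 ⊕ 232 = 230.
C3: S = E(K, 232) = 250; 81 ⊕ 250 = 171.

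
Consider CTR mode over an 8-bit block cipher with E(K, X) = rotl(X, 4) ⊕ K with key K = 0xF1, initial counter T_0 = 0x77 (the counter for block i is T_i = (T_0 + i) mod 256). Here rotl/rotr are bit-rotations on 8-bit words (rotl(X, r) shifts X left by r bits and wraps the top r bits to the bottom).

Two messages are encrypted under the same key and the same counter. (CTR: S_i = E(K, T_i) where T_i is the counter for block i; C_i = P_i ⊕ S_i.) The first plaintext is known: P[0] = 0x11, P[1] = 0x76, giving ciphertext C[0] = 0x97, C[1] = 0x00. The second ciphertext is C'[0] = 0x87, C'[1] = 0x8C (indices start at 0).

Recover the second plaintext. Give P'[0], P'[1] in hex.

In CTR with a reused counter, both messages share the same keystream S_i, so C_i ⊕ C'_i = P_i ⊕ P'_i and thus P'_i = P_i ⊕ C_i ⊕ C'_i.
P'[0]: 0x11 ⊕ 0x97 ⊕ 0x87 = 0x01.
P'[1]: 0x76 ⊕ 0x00 ⊕ 0x8C = 0xFA.

P'[0] = 0x01, P'[1] = 0xFA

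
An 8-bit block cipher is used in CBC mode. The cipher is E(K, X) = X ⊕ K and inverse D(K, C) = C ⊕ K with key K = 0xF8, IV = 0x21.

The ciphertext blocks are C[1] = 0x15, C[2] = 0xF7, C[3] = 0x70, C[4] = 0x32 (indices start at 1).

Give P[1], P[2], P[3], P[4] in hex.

P[1] = 0xCC, P[2] = 0x1A, P[3] = 0x7F, P[4] = 0xBA

CBC decryption: P_i = D(K, C_i) ⊕ C_{i−1}, with C_{0} = IV.
P[1]: D(K, 0x15) = 0xED; 0xED ⊕ 0x21 = 0xCC.
P[2]: D(K, 0xF7) = 0x0F; 0x0F ⊕ 0x15 = 0x1A.
P[3]: D(K, 0x70) = 0x88; 0x88 ⊕ 0xF7 = 0x7F.
P[4]: D(K, 0x32) = 0xCA; 0xCA ⊕ 0x70 = 0xBA.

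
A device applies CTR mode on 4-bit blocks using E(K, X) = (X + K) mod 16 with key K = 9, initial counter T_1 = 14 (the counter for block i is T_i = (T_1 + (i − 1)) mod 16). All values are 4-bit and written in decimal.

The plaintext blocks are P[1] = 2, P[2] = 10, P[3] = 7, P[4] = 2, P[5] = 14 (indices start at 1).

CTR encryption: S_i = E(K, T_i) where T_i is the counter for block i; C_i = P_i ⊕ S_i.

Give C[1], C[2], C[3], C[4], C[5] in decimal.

C[1] = 5, C[2] = 2, C[3] = 14, C[4] = 8, C[5] = 5

C[1]: T = 14, S = E(K, T) = 7; 2 ⊕ 7 = 5.
C[2]: T = 15, S = E(K, T) = 8; 10 ⊕ 8 = 2.
C[3]: T = 0, S = E(K, T) = 9; 7 ⊕ 9 = 14.
C[4]: T = 1, S = E(K, T) = 10; 2 ⊕ 10 = 8.
C[5]: T = 2, S = E(K, T) = 11; 14 ⊕ 11 = 5.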